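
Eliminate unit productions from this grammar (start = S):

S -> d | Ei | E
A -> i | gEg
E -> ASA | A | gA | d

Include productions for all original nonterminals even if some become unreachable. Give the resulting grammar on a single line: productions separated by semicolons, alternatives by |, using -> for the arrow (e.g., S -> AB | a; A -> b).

S -> d | i | Ei | gA | ASA | gEg; A -> i | gEg; E -> d | i | gA | ASA | gEg

Unit productions: E->A, S->E.
Unit pairs (A ⇒* B via units): (E,A), (S,A), (S,E).
S: inherits non-unit rules of {A, E, S} → ASA | Ei | d | gA | gEg | i.
A: inherits non-unit rules of {A} → gEg | i.
E: inherits non-unit rules of {A, E} → ASA | d | gA | gEg | i.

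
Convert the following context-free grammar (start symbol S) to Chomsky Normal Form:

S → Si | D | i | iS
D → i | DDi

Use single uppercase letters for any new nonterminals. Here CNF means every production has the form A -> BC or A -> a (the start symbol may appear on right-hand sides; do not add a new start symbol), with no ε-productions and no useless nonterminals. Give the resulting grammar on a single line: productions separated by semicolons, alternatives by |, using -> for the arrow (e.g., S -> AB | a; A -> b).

S -> i | AS | DC | SA; A -> i; B -> DA; C -> DA; D -> i | DB

No ε-productions.
After unit-elimination: S -> i | Si | iS | DDi; D -> i | DDi.
TERM: introduce A -> i and substitute in every rule of length ≥2.
BIN: D -> DDA becomes D -> DB, B -> DA; S -> DDA becomes S -> DC, C -> DA.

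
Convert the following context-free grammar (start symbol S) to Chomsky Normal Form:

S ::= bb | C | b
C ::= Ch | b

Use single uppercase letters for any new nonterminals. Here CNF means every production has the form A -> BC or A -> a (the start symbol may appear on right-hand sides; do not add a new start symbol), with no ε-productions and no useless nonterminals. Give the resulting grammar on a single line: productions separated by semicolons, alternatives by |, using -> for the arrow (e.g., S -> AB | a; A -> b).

No ε-productions.
After unit-elimination: S -> b | Ch | bb; C -> b | Ch.
TERM: introduce B -> b, A -> h and substitute in every rule of length ≥2.

S -> b | BB | CA; A -> h; B -> b; C -> b | CA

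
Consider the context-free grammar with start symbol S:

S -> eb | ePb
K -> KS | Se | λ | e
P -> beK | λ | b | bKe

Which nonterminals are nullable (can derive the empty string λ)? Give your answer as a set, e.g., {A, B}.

Directly nullable (have an ε-rule): {K, P}.
Not nullable: S — each has a terminal in every rule's right-hand side or depends on a non-nullable symbol.

{K, P}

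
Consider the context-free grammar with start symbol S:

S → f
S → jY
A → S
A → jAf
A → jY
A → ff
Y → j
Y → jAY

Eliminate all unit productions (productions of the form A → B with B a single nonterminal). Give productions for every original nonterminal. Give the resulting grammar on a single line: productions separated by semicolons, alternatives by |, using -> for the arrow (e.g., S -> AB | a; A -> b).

Unit productions: A->S.
Unit pairs (A ⇒* B via units): (A,S).
S: inherits non-unit rules of {S} → f | jY.
A: inherits non-unit rules of {A, S} → f | ff | jAf | jY.
Y: inherits non-unit rules of {Y} → j | jAY.

S -> f | jY; A -> f | ff | jY | jAf; Y -> j | jAY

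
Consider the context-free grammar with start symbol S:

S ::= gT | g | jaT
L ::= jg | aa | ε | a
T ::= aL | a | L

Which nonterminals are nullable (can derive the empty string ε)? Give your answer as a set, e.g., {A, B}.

Directly nullable (have an ε-rule): {L}.
T is nullable via T -> L (every symbol on the right is already known nullable).
Not nullable: S — each has a terminal in every rule's right-hand side or depends on a non-nullable symbol.

{L, T}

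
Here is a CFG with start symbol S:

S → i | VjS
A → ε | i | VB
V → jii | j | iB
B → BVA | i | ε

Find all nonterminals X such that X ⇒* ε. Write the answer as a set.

Directly nullable (have an ε-rule): {A, B}.
Not nullable: S, V — each has a terminal in every rule's right-hand side or depends on a non-nullable symbol.

{A, B}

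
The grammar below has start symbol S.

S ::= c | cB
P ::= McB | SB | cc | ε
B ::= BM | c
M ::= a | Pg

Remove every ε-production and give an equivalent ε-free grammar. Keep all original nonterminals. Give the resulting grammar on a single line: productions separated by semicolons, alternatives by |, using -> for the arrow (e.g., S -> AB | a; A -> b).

Nullable set: {P}.
M -> Pg: P nullable, giving Pg | g.
Drop P -> ε.
Unchanged (no nullable symbols): S -> c; S -> cB; B -> BM; B -> c; M -> a; P -> McB; P -> SB; P -> cc.

S -> c | cB; B -> c | BM; M -> a | g | Pg; P -> SB | cc | McB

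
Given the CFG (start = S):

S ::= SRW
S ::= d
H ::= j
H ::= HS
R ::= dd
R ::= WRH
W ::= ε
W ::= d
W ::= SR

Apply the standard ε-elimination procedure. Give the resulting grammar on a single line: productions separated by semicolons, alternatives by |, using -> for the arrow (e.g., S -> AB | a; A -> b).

S -> d | SR | SRW; H -> j | HS; R -> RH | dd | WRH; W -> d | SR

Nullable set: {W}.
S -> SRW: W nullable, giving SR | SRW.
R -> WRH: W nullable, giving RH | WRH.
Drop W -> ε.
Unchanged (no nullable symbols): S -> d; H -> HS; H -> j; R -> dd; W -> SR; W -> d.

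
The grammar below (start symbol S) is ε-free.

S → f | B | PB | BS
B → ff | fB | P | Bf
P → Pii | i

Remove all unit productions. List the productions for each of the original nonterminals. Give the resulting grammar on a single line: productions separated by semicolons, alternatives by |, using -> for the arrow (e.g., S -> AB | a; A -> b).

Unit productions: B->P, S->B.
Unit pairs (A ⇒* B via units): (B,P), (S,B), (S,P).
S: inherits non-unit rules of {B, P, S} → BS | Bf | PB | Pii | f | fB | ff | i.
B: inherits non-unit rules of {B, P} → Bf | Pii | fB | ff | i.
P: inherits non-unit rules of {P} → Pii | i.

S -> f | i | BS | Bf | PB | fB | ff | Pii; B -> i | Bf | fB | ff | Pii; P -> i | Pii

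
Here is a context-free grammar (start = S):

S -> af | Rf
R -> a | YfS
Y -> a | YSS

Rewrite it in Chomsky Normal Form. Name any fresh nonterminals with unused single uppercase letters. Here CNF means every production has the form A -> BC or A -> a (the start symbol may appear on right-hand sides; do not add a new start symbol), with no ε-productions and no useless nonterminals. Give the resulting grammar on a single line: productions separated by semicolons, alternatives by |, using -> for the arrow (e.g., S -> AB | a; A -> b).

No ε-productions.
No unit productions to eliminate.
TERM: introduce B -> a, A -> f and substitute in every rule of length ≥2.
BIN: R -> YAS becomes R -> YC, C -> AS; Y -> YSS becomes Y -> YD, D -> SS.

S -> BA | RA; A -> f; B -> a; C -> AS; D -> SS; R -> a | YC; Y -> a | YD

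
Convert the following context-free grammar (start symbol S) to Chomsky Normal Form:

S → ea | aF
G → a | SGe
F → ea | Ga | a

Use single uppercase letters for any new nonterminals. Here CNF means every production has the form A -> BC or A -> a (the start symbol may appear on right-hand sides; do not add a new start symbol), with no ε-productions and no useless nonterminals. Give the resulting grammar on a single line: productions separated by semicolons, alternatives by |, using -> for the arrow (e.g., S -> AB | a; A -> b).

No ε-productions.
No unit productions to eliminate.
TERM: introduce A -> a, B -> e and substitute in every rule of length ≥2.
BIN: G -> SGB becomes G -> SC, C -> GB.

S -> AF | BA; A -> a; B -> e; C -> GB; F -> a | BA | GA; G -> a | SC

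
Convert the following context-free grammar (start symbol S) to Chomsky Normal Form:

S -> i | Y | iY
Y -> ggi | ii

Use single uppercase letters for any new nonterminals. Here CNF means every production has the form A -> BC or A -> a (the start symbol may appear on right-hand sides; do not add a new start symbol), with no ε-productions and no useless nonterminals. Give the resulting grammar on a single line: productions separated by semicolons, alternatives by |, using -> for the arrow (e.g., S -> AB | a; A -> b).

No ε-productions.
After unit-elimination: S -> i | iY | ii | ggi; Y -> ii | ggi.
TERM: introduce A -> g, B -> i and substitute in every rule of length ≥2.
BIN: S -> AAB becomes S -> AC, C -> AB; Y -> AAB becomes Y -> AD, D -> AB.

S -> i | AC | BB | BY; A -> g; B -> i; C -> AB; D -> AB; Y -> AD | BB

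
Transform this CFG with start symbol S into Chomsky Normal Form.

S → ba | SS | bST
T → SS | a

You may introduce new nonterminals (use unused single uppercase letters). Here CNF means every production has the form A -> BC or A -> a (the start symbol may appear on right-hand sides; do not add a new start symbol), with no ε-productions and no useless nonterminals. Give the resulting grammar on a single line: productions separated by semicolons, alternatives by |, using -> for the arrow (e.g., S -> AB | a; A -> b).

No ε-productions.
No unit productions to eliminate.
TERM: introduce B -> a, A -> b and substitute in every rule of length ≥2.
BIN: S -> AST becomes S -> AC, C -> ST.

S -> AB | AC | SS; A -> b; B -> a; C -> ST; T -> a | SS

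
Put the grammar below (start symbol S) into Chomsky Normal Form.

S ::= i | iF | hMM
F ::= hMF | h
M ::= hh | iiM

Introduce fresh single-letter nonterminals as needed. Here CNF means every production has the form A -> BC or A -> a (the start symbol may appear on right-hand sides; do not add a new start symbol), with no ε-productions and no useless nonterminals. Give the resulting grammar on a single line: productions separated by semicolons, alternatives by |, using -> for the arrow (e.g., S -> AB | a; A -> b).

No ε-productions.
No unit productions to eliminate.
TERM: introduce A -> h, B -> i and substitute in every rule of length ≥2.
BIN: F -> AMF becomes F -> AC, C -> MF; M -> BBM becomes M -> BD, D -> BM; S -> AMM becomes S -> AE, E -> MM.

S -> i | AE | BF; A -> h; B -> i; C -> MF; D -> BM; E -> MM; F -> h | AC; M -> AA | BD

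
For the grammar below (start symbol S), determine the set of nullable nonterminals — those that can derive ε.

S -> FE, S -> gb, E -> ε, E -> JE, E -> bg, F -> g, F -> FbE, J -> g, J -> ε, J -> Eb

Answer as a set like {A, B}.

{E, J}

Directly nullable (have an ε-rule): {E, J}.
Not nullable: F, S — each has a terminal in every rule's right-hand side or depends on a non-nullable symbol.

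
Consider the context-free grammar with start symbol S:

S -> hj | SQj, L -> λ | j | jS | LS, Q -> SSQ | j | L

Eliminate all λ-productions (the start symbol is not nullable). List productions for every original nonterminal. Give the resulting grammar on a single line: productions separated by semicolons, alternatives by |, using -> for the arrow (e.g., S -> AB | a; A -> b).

S -> Sj | hj | SQj; L -> S | j | LS | jS; Q -> L | j | SS | SSQ

Nullable set: {L, Q}.
S -> SQj: Q nullable, giving SQj | Sj.
Drop L -> λ.
L -> LS: L nullable, giving LS | S.
Q -> L: L nullable, giving L.
Q -> SSQ: Q nullable, giving SS | SSQ.
Unchanged (no nullable symbols): S -> hj; L -> j; L -> jS; Q -> j.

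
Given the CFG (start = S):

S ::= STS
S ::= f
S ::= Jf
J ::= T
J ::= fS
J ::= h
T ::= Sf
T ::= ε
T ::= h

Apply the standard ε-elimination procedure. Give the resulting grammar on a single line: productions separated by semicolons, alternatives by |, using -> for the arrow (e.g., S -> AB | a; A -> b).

S -> f | Jf | SS | STS; J -> T | h | fS; T -> h | Sf

Nullable set: {J, T}.
S -> Jf: J nullable, giving Jf | f.
S -> STS: T nullable, giving SS | STS.
J -> T: T nullable, giving T.
Drop T -> ε.
Unchanged (no nullable symbols): S -> f; J -> fS; J -> h; T -> Sf; T -> h.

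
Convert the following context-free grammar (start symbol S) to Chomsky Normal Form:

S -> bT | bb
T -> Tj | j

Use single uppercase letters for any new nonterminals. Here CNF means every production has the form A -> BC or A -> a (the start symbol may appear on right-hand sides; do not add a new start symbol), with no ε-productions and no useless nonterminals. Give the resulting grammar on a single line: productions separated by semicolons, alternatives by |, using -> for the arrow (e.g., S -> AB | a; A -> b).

S -> AA | AT; A -> b; B -> j; T -> j | TB

No ε-productions.
No unit productions to eliminate.
TERM: introduce A -> b, B -> j and substitute in every rule of length ≥2.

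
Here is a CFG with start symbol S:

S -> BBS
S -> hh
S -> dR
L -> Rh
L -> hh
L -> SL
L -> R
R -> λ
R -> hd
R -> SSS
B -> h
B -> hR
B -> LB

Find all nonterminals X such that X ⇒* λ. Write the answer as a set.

{L, R}

Directly nullable (have an ε-rule): {R}.
L is nullable via L -> R (every symbol on the right is already known nullable).
Not nullable: B, S — each has a terminal in every rule's right-hand side or depends on a non-nullable symbol.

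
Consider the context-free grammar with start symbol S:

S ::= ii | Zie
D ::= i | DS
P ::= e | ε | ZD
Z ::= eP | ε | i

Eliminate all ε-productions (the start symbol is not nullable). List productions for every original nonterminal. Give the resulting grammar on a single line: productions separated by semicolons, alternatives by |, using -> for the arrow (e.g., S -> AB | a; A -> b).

Nullable set: {P, Z}.
S -> Zie: Z nullable, giving Zie | ie.
Drop P -> ε.
P -> ZD: Z nullable, giving D | ZD.
Drop Z -> ε.
Z -> eP: P nullable, giving e | eP.
Unchanged (no nullable symbols): S -> ii; D -> DS; D -> i; P -> e; Z -> i.

S -> ie | ii | Zie; D -> i | DS; P -> D | e | ZD; Z -> e | i | eP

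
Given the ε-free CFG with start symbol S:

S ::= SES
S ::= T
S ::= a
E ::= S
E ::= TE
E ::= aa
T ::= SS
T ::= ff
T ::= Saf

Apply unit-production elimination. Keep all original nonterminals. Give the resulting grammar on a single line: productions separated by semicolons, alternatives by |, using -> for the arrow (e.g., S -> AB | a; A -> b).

Unit productions: E->S, S->T.
Unit pairs (A ⇒* B via units): (E,S), (E,T), (S,T).
S: inherits non-unit rules of {S, T} → SES | SS | Saf | a | ff.
E: inherits non-unit rules of {E, S, T} → SES | SS | Saf | TE | a | aa | ff.
T: inherits non-unit rules of {T} → SS | Saf | ff.

S -> a | SS | ff | SES | Saf; E -> a | SS | TE | aa | ff | SES | Saf; T -> SS | ff | Saf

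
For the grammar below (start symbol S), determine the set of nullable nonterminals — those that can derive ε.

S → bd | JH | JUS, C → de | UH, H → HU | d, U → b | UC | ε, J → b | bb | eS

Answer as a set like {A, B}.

Directly nullable (have an ε-rule): {U}.
Not nullable: C, H, J, S — each has a terminal in every rule's right-hand side or depends on a non-nullable symbol.

{U}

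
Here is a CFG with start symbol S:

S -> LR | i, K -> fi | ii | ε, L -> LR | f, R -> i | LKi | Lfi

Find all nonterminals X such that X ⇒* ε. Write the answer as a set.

Directly nullable (have an ε-rule): {K}.
Not nullable: L, R, S — each has a terminal in every rule's right-hand side or depends on a non-nullable symbol.

{K}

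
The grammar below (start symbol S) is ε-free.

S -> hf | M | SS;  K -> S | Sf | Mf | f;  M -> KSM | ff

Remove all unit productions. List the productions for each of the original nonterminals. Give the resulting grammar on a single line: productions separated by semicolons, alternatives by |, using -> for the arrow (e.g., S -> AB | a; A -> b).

Unit productions: K->S, S->M.
Unit pairs (A ⇒* B via units): (K,M), (K,S), (S,M).
S: inherits non-unit rules of {M, S} → KSM | SS | ff | hf.
K: inherits non-unit rules of {K, M, S} → KSM | Mf | SS | Sf | f | ff | hf.
M: inherits non-unit rules of {M} → KSM | ff.

S -> SS | ff | hf | KSM; K -> f | Mf | SS | Sf | ff | hf | KSM; M -> ff | KSM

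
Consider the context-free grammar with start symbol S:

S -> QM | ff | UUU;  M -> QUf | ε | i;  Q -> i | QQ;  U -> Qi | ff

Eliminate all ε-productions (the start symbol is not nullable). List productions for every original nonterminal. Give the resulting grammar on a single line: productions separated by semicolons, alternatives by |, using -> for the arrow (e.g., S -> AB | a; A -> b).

S -> Q | QM | ff | UUU; M -> i | QUf; Q -> i | QQ; U -> Qi | ff

Nullable set: {M}.
S -> QM: M nullable, giving Q | QM.
Drop M -> ε.
Unchanged (no nullable symbols): S -> UUU; S -> ff; M -> QUf; M -> i; Q -> QQ; Q -> i; U -> Qi; U -> ff.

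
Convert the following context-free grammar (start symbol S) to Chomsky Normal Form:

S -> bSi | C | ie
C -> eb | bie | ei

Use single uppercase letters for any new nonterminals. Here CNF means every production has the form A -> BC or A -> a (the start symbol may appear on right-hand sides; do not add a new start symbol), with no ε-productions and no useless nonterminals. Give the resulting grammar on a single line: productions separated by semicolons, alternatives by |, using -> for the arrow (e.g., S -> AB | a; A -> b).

No ε-productions.
After unit-elimination: S -> eb | ei | ie | bSi | bie; C -> eb | ei | bie.
TERM: introduce A -> b, D -> e, B -> i and substitute in every rule of length ≥2.
BIN: C -> ABD becomes C -> AE, E -> BD; S -> ABD becomes S -> AF, F -> BD; S -> ASB becomes S -> AG, G -> SB.
Drop unreachable/unproductive: C.

S -> AF | AG | BD | DA | DB; A -> b; B -> i; D -> e; F -> BD; G -> SB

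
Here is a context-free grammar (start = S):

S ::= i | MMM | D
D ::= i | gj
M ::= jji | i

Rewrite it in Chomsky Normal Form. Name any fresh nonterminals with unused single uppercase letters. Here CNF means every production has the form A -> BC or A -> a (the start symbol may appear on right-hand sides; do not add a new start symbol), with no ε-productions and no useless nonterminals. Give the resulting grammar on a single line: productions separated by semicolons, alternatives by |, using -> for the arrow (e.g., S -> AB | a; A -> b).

S -> i | AB | MF; A -> g; B -> j; C -> i; E -> BC; F -> MM; M -> i | BE

No ε-productions.
After unit-elimination: S -> i | gj | MMM; D -> i | gj; M -> i | jji.
TERM: introduce A -> g, C -> i, B -> j and substitute in every rule of length ≥2.
BIN: M -> BBC becomes M -> BE, E -> BC; S -> MMM becomes S -> MF, F -> MM.
Drop unreachable/unproductive: D.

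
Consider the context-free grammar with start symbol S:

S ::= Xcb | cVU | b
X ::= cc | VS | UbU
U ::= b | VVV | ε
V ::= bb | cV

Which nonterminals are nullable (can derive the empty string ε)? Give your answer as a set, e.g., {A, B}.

Directly nullable (have an ε-rule): {U}.
Not nullable: S, V, X — each has a terminal in every rule's right-hand side or depends on a non-nullable symbol.

{U}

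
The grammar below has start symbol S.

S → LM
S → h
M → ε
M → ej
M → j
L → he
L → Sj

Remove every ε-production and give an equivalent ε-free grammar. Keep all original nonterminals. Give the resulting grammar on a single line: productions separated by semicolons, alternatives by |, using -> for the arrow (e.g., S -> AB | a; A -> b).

Nullable set: {M}.
S -> LM: M nullable, giving L | LM.
Drop M -> ε.
Unchanged (no nullable symbols): S -> h; L -> Sj; L -> he; M -> ej; M -> j.

S -> L | h | LM; L -> Sj | he; M -> j | ej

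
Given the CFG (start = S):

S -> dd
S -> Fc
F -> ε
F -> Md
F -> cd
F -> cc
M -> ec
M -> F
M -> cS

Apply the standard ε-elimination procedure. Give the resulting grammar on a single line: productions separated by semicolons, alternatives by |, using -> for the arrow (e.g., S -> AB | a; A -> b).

Nullable set: {F, M}.
S -> Fc: F nullable, giving Fc | c.
Drop F -> ε.
F -> Md: M nullable, giving Md | d.
M -> F: F nullable, giving F.
Unchanged (no nullable symbols): S -> dd; F -> cc; F -> cd; M -> cS; M -> ec.

S -> c | Fc | dd; F -> d | Md | cc | cd; M -> F | cS | ec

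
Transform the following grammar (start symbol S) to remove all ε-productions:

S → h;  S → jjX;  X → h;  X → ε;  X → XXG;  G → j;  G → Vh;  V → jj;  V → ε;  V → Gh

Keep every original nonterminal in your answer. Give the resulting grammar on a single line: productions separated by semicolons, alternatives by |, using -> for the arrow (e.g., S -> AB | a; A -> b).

S -> h | jj | jjX; G -> h | j | Vh; V -> Gh | jj; X -> G | h | XG | XXG

Nullable set: {V, X}.
S -> jjX: X nullable, giving jj | jjX.
G -> Vh: V nullable, giving Vh | h.
Drop V -> ε.
Drop X -> ε.
X -> XXG: X, X nullable, giving G | XG | XXG.
Unchanged (no nullable symbols): S -> h; G -> j; V -> Gh; V -> jj; X -> h.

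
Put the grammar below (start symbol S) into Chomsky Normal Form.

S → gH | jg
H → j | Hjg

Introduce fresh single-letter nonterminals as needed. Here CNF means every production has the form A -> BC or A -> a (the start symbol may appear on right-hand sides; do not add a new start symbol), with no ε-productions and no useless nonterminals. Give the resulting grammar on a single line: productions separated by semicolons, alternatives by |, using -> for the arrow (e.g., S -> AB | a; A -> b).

S -> AB | BH; A -> j; B -> g; C -> AB; H -> j | HC

No ε-productions.
No unit productions to eliminate.
TERM: introduce B -> g, A -> j and substitute in every rule of length ≥2.
BIN: H -> HAB becomes H -> HC, C -> AB.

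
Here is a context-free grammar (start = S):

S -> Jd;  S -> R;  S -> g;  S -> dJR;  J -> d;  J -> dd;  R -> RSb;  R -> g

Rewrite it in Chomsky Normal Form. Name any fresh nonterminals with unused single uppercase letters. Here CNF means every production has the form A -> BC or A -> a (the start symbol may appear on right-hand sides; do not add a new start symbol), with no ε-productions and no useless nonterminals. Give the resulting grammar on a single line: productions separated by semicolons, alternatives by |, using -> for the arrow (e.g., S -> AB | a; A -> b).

S -> g | AD | JA | RE; A -> d; B -> b; C -> SB; D -> JR; E -> SB; J -> d | AA; R -> g | RC

No ε-productions.
After unit-elimination: S -> g | Jd | RSb | dJR; J -> d | dd; R -> g | RSb.
TERM: introduce B -> b, A -> d and substitute in every rule of length ≥2.
BIN: R -> RSB becomes R -> RC, C -> SB; S -> AJR becomes S -> AD, D -> JR; S -> RSB becomes S -> RE, E -> SB.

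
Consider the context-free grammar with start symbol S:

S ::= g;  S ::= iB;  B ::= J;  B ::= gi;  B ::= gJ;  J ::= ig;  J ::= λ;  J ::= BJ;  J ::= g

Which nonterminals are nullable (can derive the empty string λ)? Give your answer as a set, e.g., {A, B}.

Directly nullable (have an ε-rule): {J}.
B is nullable via B -> J (every symbol on the right is already known nullable).
Not nullable: S — each has a terminal in every rule's right-hand side or depends on a non-nullable symbol.

{B, J}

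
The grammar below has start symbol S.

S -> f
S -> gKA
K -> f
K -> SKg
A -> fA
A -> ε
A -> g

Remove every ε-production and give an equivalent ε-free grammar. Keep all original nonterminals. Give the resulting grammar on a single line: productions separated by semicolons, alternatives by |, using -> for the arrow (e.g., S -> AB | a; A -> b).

S -> f | gK | gKA; A -> f | g | fA; K -> f | SKg

Nullable set: {A}.
S -> gKA: A nullable, giving gK | gKA.
Drop A -> ε.
A -> fA: A nullable, giving f | fA.
Unchanged (no nullable symbols): S -> f; A -> g; K -> SKg; K -> f.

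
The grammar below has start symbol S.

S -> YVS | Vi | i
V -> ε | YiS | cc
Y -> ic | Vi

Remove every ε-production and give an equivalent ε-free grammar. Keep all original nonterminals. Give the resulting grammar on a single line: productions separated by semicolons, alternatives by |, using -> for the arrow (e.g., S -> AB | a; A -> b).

S -> i | Vi | YS | YVS; V -> cc | YiS; Y -> i | Vi | ic

Nullable set: {V}.
S -> Vi: V nullable, giving Vi | i.
S -> YVS: V nullable, giving YS | YVS.
Drop V -> ε.
Y -> Vi: V nullable, giving Vi | i.
Unchanged (no nullable symbols): S -> i; V -> YiS; V -> cc; Y -> ic.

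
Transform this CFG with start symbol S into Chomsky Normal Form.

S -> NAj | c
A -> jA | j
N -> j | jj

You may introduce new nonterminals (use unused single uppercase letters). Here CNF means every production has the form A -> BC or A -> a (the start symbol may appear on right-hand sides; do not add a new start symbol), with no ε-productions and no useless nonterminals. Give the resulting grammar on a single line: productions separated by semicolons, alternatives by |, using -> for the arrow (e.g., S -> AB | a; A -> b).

No ε-productions.
No unit productions to eliminate.
TERM: introduce B -> j and substitute in every rule of length ≥2.
BIN: S -> NAB becomes S -> NC, C -> AB.

S -> c | NC; A -> j | BA; B -> j; C -> AB; N -> j | BB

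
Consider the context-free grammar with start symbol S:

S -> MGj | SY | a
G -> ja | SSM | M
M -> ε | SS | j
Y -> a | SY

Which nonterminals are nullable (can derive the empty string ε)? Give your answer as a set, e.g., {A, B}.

{G, M}

Directly nullable (have an ε-rule): {M}.
G is nullable via G -> M (every symbol on the right is already known nullable).
Not nullable: S, Y — each has a terminal in every rule's right-hand side or depends on a non-nullable symbol.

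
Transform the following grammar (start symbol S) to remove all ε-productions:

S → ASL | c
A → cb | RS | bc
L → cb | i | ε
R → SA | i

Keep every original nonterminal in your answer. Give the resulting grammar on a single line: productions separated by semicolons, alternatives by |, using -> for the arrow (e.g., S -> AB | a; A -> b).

Nullable set: {L}.
S -> ASL: L nullable, giving AS | ASL.
Drop L -> ε.
Unchanged (no nullable symbols): S -> c; A -> RS; A -> bc; A -> cb; L -> cb; L -> i; R -> SA; R -> i.

S -> c | AS | ASL; A -> RS | bc | cb; L -> i | cb; R -> i | SA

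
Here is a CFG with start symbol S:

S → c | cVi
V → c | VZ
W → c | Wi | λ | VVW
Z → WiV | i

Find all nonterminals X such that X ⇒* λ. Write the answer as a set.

{W}

Directly nullable (have an ε-rule): {W}.
Not nullable: S, V, Z — each has a terminal in every rule's right-hand side or depends on a non-nullable symbol.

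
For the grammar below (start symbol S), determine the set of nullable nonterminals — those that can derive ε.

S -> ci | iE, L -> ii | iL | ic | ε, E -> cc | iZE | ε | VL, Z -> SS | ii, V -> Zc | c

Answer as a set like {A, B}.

Directly nullable (have an ε-rule): {E, L}.
Not nullable: S, V, Z — each has a terminal in every rule's right-hand side or depends on a non-nullable symbol.

{E, L}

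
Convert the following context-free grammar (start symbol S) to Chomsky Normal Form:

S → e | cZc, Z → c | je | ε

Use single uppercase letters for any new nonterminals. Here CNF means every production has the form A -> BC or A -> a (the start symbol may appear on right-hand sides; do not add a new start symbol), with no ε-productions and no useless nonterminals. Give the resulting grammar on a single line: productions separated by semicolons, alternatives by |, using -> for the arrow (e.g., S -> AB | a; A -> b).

S -> e | AA | AD; A -> c; B -> j; C -> e; D -> ZA; Z -> c | BC

Nullable: {Z}; after ε-elimination: S -> e | cc | cZc; Z -> c | je.
No unit productions to eliminate.
TERM: introduce A -> c, C -> e, B -> j and substitute in every rule of length ≥2.
BIN: S -> AZA becomes S -> AD, D -> ZA.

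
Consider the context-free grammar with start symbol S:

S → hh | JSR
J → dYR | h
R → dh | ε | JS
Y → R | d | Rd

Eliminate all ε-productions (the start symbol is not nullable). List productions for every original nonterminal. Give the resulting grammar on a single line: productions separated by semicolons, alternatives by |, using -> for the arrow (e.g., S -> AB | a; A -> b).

S -> JS | hh | JSR; J -> d | h | dR | dY | dYR; R -> JS | dh; Y -> R | d | Rd

Nullable set: {R, Y}.
S -> JSR: R nullable, giving JS | JSR.
J -> dYR: Y, R nullable, giving d | dR | dY | dYR.
Drop R -> ε.
Y -> R: R nullable, giving R.
Y -> Rd: R nullable, giving Rd | d.
Unchanged (no nullable symbols): S -> hh; J -> h; R -> JS; R -> dh; Y -> d.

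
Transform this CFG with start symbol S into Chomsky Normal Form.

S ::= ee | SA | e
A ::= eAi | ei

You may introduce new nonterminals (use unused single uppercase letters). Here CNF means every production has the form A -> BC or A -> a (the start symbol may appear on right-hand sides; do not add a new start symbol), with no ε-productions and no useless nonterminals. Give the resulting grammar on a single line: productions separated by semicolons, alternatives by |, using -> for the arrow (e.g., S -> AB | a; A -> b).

No ε-productions.
No unit productions to eliminate.
TERM: introduce B -> e, C -> i and substitute in every rule of length ≥2.
BIN: A -> BAC becomes A -> BD, D -> AC.

S -> e | BB | SA; A -> BC | BD; B -> e; C -> i; D -> AC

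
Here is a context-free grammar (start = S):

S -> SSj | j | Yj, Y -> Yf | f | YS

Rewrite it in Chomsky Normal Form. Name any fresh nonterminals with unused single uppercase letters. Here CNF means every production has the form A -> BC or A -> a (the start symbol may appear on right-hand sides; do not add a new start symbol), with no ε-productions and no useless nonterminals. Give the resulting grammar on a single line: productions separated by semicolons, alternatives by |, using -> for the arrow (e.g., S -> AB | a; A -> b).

No ε-productions.
No unit productions to eliminate.
TERM: introduce B -> f, A -> j and substitute in every rule of length ≥2.
BIN: S -> SSA becomes S -> SC, C -> SA.

S -> j | SC | YA; A -> j; B -> f; C -> SA; Y -> f | YB | YS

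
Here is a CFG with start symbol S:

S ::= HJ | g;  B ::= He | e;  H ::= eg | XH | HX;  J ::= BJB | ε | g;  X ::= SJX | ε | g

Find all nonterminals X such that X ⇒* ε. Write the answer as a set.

Directly nullable (have an ε-rule): {J, X}.
Not nullable: B, H, S — each has a terminal in every rule's right-hand side or depends on a non-nullable symbol.

{J, X}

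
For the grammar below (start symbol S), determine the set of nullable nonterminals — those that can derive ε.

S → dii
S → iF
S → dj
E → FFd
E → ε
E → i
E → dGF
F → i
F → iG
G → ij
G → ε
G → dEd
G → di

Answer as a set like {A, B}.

Directly nullable (have an ε-rule): {E, G}.
Not nullable: F, S — each has a terminal in every rule's right-hand side or depends on a non-nullable symbol.

{E, G}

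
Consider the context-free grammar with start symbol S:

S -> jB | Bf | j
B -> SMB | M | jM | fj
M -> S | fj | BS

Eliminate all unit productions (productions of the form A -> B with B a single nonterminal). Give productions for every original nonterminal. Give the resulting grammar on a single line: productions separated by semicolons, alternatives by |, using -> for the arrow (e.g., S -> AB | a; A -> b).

S -> j | Bf | jB; B -> j | BS | Bf | fj | jB | jM | SMB; M -> j | BS | Bf | fj | jB

Unit productions: B->M, M->S.
Unit pairs (A ⇒* B via units): (B,M), (B,S), (M,S).
S: inherits non-unit rules of {S} → Bf | j | jB.
B: inherits non-unit rules of {B, M, S} → BS | Bf | SMB | fj | j | jB | jM.
M: inherits non-unit rules of {M, S} → BS | Bf | fj | j | jB.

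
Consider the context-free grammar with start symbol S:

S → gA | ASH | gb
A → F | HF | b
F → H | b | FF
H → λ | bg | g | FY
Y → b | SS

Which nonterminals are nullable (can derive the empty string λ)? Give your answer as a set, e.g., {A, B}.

Directly nullable (have an ε-rule): {H}.
F is nullable via F -> H (every symbol on the right is already known nullable).
A is nullable via A -> F (every symbol on the right is already known nullable).
Not nullable: S, Y — each has a terminal in every rule's right-hand side or depends on a non-nullable symbol.

{A, F, H}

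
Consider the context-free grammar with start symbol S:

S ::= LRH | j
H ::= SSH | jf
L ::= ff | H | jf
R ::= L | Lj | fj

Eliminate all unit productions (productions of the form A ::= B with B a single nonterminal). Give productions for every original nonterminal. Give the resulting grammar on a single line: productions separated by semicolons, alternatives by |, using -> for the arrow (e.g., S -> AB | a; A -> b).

Unit productions: L->H, R->L.
Unit pairs (A ⇒* B via units): (L,H), (R,H), (R,L).
S: inherits non-unit rules of {S} → LRH | j.
H: inherits non-unit rules of {H} → SSH | jf.
L: inherits non-unit rules of {H, L} → SSH | ff | jf.
R: inherits non-unit rules of {H, L, R} → Lj | SSH | ff | fj | jf.

S -> j | LRH; H -> jf | SSH; L -> ff | jf | SSH; R -> Lj | ff | fj | jf | SSH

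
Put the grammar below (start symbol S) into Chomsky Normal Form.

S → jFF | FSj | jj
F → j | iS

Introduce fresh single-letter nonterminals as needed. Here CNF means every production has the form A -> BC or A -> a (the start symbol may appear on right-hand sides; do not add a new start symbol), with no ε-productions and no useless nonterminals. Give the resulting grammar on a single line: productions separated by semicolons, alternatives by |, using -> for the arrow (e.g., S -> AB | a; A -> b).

S -> BB | BC | FD; A -> i; B -> j; C -> FF; D -> SB; F -> j | AS

No ε-productions.
No unit productions to eliminate.
TERM: introduce A -> i, B -> j and substitute in every rule of length ≥2.
BIN: S -> BFF becomes S -> BC, C -> FF; S -> FSB becomes S -> FD, D -> SB.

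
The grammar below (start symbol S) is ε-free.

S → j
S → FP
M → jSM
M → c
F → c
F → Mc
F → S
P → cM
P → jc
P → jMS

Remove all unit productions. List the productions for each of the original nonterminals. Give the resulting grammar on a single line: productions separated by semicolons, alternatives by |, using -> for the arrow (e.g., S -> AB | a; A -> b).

S -> j | FP; F -> c | j | FP | Mc; M -> c | jSM; P -> cM | jc | jMS

Unit productions: F->S.
Unit pairs (A ⇒* B via units): (F,S).
S: inherits non-unit rules of {S} → FP | j.
F: inherits non-unit rules of {F, S} → FP | Mc | c | j.
M: inherits non-unit rules of {M} → c | jSM.
P: inherits non-unit rules of {P} → cM | jMS | jc.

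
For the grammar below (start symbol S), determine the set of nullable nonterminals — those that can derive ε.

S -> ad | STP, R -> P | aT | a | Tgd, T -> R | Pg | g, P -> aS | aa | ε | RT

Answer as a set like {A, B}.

{P, R, T}

Directly nullable (have an ε-rule): {P}.
R is nullable via R -> P (every symbol on the right is already known nullable).
T is nullable via T -> R (every symbol on the right is already known nullable).
Not nullable: S — each has a terminal in every rule's right-hand side or depends on a non-nullable symbol.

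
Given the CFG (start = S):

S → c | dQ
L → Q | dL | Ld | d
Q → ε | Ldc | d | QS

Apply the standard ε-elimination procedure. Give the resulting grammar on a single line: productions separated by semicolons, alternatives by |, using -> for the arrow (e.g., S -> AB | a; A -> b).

S -> c | d | dQ; L -> Q | d | Ld | dL; Q -> S | d | QS | dc | Ldc

Nullable set: {L, Q}.
S -> dQ: Q nullable, giving d | dQ.
L -> Ld: L nullable, giving Ld | d.
L -> Q: Q nullable, giving Q.
L -> dL: L nullable, giving d | dL.
Drop Q -> ε.
Q -> Ldc: L nullable, giving Ldc | dc.
Q -> QS: Q nullable, giving QS | S.
Unchanged (no nullable symbols): S -> c; L -> d; Q -> d.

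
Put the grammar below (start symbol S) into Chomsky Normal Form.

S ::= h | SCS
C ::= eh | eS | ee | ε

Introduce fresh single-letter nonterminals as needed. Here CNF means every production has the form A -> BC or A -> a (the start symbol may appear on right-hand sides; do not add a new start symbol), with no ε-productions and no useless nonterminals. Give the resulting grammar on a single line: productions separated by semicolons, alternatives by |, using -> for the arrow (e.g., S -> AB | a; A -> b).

Nullable: {C}; after ε-elimination: S -> h | SS | SCS; C -> eS | ee | eh.
No unit productions to eliminate.
TERM: introduce A -> e, B -> h and substitute in every rule of length ≥2.
BIN: S -> SCS becomes S -> SD, D -> CS.

S -> h | SD | SS; A -> e; B -> h; C -> AA | AB | AS; D -> CS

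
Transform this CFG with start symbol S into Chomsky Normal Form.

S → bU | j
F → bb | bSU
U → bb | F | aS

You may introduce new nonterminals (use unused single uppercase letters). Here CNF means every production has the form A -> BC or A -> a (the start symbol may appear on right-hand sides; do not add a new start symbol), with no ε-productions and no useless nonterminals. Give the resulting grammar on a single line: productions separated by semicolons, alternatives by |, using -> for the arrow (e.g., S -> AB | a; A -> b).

No ε-productions.
After unit-elimination: S -> j | bU; F -> bb | bSU; U -> aS | bb | bSU.
TERM: introduce B -> a, A -> b and substitute in every rule of length ≥2.
BIN: F -> ASU becomes F -> AC, C -> SU; U -> ASU becomes U -> AD, D -> SU.
Drop unreachable/unproductive: F.

S -> j | AU; A -> b; B -> a; D -> SU; U -> AA | AD | BS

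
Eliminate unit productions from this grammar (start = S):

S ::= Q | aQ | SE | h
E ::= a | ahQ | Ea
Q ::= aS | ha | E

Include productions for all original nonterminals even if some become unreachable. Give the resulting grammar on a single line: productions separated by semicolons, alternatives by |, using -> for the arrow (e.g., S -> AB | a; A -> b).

S -> a | h | Ea | SE | aQ | aS | ha | ahQ; E -> a | Ea | ahQ; Q -> a | Ea | aS | ha | ahQ

Unit productions: Q->E, S->Q.
Unit pairs (A ⇒* B via units): (Q,E), (S,E), (S,Q).
S: inherits non-unit rules of {E, Q, S} → Ea | SE | a | aQ | aS | ahQ | h | ha.
E: inherits non-unit rules of {E} → Ea | a | ahQ.
Q: inherits non-unit rules of {E, Q} → Ea | a | aS | ahQ | ha.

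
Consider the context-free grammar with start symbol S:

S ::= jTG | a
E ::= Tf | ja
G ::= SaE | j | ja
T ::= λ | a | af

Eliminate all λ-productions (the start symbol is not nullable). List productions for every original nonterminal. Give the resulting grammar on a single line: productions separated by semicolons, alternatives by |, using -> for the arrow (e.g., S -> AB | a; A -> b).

Nullable set: {T}.
S -> jTG: T nullable, giving jG | jTG.
E -> Tf: T nullable, giving Tf | f.
Drop T -> λ.
Unchanged (no nullable symbols): S -> a; E -> ja; G -> SaE; G -> j; G -> ja; T -> a; T -> af.

S -> a | jG | jTG; E -> f | Tf | ja; G -> j | ja | SaE; T -> a | af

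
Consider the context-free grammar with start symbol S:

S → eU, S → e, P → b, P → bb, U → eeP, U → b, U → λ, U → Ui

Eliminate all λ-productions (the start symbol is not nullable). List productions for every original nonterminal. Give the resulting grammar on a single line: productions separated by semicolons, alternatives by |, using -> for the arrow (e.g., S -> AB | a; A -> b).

Nullable set: {U}.
S -> eU: U nullable, giving e | eU.
Drop U -> λ.
U -> Ui: U nullable, giving Ui | i.
Unchanged (no nullable symbols): S -> e; P -> b; P -> bb; U -> b; U -> eeP.

S -> e | eU; P -> b | bb; U -> b | i | Ui | eeP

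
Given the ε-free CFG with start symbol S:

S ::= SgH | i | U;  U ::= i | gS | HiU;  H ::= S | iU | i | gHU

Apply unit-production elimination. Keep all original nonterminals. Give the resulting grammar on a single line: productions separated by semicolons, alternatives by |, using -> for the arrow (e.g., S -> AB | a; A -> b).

Unit productions: H->S, S->U.
Unit pairs (A ⇒* B via units): (H,S), (H,U), (S,U).
S: inherits non-unit rules of {S, U} → HiU | SgH | gS | i.
H: inherits non-unit rules of {H, S, U} → HiU | SgH | gHU | gS | i | iU.
U: inherits non-unit rules of {U} → HiU | gS | i.

S -> i | gS | HiU | SgH; H -> i | gS | iU | HiU | SgH | gHU; U -> i | gS | HiU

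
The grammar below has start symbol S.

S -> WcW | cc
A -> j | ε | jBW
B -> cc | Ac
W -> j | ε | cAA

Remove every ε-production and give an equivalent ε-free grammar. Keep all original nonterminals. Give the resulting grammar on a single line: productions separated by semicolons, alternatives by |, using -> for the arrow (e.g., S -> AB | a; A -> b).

Nullable set: {A, W}.
S -> WcW: W, W nullable, giving Wc | WcW | c | cW.
Drop A -> ε.
A -> jBW: W nullable, giving jB | jBW.
B -> Ac: A nullable, giving Ac | c.
Drop W -> ε.
W -> cAA: A, A nullable, giving c | cA | cAA.
Unchanged (no nullable symbols): S -> cc; A -> j; B -> cc; W -> j.

S -> c | Wc | cW | cc | WcW; A -> j | jB | jBW; B -> c | Ac | cc; W -> c | j | cA | cAA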